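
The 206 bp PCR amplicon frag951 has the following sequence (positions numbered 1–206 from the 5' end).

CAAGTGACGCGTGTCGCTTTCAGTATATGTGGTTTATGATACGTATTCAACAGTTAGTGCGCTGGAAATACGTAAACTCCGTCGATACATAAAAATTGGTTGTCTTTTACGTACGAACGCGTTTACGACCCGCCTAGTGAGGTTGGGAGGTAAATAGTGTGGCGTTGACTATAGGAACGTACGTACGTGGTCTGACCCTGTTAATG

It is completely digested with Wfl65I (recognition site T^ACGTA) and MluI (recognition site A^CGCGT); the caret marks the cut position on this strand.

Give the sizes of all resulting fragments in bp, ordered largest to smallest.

63, 39, 33, 29, 26, 9, 7 bp

Wfl65I sites (TACGTA) start at positions 40, 69, 108, 180.
Wfl65I cuts after the first base of each site, so after positions 40, 69, 108, 180.
MluI sites (ACGCGT) start at positions 7, 117.
MluI cuts after the first base of each site, so after positions 7, 117.
Combined cut positions: 7, 40, 69, 108, 117, 180.
Linear molecule, 6 cuts → 7 fragments:
  1–7 → 7 bp
  8–40 → 33 bp
  41–69 → 29 bp
  70–108 → 39 bp
  109–117 → 9 bp
  118–180 → 63 bp
  181–206 → 26 bp
Sorted largest to smallest: 63, 39, 33, 29, 26, 9, 7 bp.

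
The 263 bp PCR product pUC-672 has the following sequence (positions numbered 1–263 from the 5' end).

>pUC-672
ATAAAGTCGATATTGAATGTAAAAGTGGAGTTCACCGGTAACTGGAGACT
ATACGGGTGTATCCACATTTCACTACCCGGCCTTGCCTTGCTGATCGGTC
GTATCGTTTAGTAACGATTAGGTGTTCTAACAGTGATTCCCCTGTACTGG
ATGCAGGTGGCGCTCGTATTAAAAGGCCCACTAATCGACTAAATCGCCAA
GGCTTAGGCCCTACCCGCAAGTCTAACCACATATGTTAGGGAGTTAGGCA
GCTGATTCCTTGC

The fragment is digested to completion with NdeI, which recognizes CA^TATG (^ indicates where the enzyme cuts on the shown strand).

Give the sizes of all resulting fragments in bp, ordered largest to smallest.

231, 32 bp

The NdeI site (CATATG) starts at position 230.
NdeI cuts after base 2 of each site, so after position 231.
Linear molecule, 1 cut → 2 fragments:
  1–231 → 231 bp
  232–263 → 32 bp
Sorted largest to smallest: 231, 32 bp.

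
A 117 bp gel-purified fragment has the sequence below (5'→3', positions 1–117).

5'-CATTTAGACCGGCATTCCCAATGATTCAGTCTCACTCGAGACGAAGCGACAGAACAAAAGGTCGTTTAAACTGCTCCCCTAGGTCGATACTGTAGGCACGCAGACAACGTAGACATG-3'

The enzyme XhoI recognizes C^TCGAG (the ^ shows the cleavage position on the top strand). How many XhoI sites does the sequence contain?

CTCGAG occurs starting at position 35.
XhoI cuts at 1 site.

1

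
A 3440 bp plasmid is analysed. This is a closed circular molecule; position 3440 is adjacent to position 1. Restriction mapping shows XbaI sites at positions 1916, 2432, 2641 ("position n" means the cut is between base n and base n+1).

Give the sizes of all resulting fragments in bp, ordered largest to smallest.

2715, 516, 209 bp

Circular molecule, 3 cuts → 3 fragments:
  2432 − 1916 = 516 bp
  2641 − 2432 = 209 bp
  wrap: 3440 − 2641 + 1916 = 2715 bp
Sorted largest to smallest: 2715, 516, 209 bp.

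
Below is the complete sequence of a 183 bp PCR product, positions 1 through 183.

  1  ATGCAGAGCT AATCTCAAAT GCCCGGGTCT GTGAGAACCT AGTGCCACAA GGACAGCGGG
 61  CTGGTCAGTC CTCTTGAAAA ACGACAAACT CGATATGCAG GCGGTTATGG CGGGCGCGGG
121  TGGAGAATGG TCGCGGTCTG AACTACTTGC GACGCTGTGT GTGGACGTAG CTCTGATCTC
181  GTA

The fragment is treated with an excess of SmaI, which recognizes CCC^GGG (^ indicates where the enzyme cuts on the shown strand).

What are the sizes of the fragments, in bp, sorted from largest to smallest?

The SmaI site (CCCGGG) starts at position 22.
SmaI cuts after base 3 of each site, so after position 24.
Linear molecule, 1 cut → 2 fragments:
  1–24 → 24 bp
  25–183 → 159 bp
Sorted largest to smallest: 159, 24 bp.

159, 24 bp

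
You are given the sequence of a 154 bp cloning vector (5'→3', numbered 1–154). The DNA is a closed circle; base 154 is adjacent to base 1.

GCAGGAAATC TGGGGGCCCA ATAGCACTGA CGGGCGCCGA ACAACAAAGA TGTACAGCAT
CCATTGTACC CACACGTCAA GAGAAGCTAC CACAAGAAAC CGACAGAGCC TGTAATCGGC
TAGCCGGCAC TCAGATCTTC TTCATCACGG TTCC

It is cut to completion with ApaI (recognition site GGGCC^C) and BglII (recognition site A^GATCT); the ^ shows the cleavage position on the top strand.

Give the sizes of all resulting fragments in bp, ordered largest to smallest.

The ApaI site (GGGCCC) starts at position 14.
ApaI cuts after base 5 of each site (before the last base), so after position 18.
The BglII site (AGATCT) starts at position 133.
BglII cuts after the first base of each site, so after position 133.
Combined cut positions: 18, 133.
Circular molecule, 2 cuts → 2 fragments:
  19–133 → 115 bp
  134–154 then 1–18 → 21 + 18 = 39 bp
Sorted largest to smallest: 115, 39 bp.

115, 39 bp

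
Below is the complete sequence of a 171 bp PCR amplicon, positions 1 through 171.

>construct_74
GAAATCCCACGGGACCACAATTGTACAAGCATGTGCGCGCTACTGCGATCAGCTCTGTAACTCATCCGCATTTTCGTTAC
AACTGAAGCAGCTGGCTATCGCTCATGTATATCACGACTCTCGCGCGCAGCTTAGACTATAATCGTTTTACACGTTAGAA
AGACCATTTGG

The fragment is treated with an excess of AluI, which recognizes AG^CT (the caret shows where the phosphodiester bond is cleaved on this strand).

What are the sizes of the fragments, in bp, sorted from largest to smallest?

52, 41, 39, 39 bp

AluI sites (AGCT) start at positions 51, 90, 129.
AluI cuts after base 2 of each site, so after positions 52, 91, 130.
Linear molecule, 3 cuts → 4 fragments:
  1–52 → 52 bp
  53–91 → 39 bp
  92–130 → 39 bp
  131–171 → 41 bp
Sorted largest to smallest: 52, 41, 39, 39 bp.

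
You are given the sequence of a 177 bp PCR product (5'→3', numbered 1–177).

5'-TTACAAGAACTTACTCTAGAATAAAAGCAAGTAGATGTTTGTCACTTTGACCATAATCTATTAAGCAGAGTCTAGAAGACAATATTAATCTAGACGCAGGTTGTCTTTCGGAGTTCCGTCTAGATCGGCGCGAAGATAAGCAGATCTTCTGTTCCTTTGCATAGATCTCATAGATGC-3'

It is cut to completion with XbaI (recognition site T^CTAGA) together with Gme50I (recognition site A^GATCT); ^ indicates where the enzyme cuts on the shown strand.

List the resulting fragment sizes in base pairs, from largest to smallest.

XbaI sites (TCTAGA) start at positions 15, 71, 89, 119.
XbaI cuts after the first base of each site, so after positions 15, 71, 89, 119.
Gme50I sites (AGATCT) start at positions 142, 163.
Gme50I cuts after the first base of each site, so after positions 142, 163.
Combined cut positions: 15, 71, 89, 119, 142, 163.
Linear molecule, 6 cuts → 7 fragments:
  1–15 → 15 bp
  16–71 → 56 bp
  72–89 → 18 bp
  90–119 → 30 bp
  120–142 → 23 bp
  143–163 → 21 bp
  164–177 → 14 bp
Sorted largest to smallest: 56, 30, 23, 21, 18, 15, 14 bp.

56, 30, 23, 21, 18, 15, 14 bp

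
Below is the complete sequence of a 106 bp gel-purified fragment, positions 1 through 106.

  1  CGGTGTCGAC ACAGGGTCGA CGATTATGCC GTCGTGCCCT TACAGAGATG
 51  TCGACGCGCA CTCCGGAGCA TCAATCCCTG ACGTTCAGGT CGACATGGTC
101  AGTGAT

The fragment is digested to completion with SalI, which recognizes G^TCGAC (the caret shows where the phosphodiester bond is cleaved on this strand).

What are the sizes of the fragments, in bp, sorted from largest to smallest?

SalI sites (GTCGAC) start at positions 5, 16, 50, 89.
SalI cuts after the first base of each site, so after positions 5, 16, 50, 89.
Linear molecule, 4 cuts → 5 fragments:
  1–5 → 5 bp
  6–16 → 11 bp
  17–50 → 34 bp
  51–89 → 39 bp
  90–106 → 17 bp
Sorted largest to smallest: 39, 34, 17, 11, 5 bp.

39, 34, 17, 11, 5 bp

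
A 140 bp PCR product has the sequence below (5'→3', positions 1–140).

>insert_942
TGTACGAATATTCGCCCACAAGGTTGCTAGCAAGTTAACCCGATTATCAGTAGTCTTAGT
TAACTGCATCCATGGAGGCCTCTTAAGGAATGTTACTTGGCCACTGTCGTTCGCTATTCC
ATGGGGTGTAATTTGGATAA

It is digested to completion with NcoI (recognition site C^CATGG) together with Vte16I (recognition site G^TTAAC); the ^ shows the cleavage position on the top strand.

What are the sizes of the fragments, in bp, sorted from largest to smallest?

49, 34, 25, 21, 11 bp

NcoI sites (CCATGG) start at positions 70, 119.
NcoI cuts after the first base of each site, so after positions 70, 119.
Vte16I sites (GTTAAC) start at positions 34, 59.
Vte16I cuts after the first base of each site, so after positions 34, 59.
Combined cut positions: 34, 59, 70, 119.
Linear molecule, 4 cuts → 5 fragments:
  1–34 → 34 bp
  35–59 → 25 bp
  60–70 → 11 bp
  71–119 → 49 bp
  120–140 → 21 bp
Sorted largest to smallest: 49, 34, 25, 21, 11 bp.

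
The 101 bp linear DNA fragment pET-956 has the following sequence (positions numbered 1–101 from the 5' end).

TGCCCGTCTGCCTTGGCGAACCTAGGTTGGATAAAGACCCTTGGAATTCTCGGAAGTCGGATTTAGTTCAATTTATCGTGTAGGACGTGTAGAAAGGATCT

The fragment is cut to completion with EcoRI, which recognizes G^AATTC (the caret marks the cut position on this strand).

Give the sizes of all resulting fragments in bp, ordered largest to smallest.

The EcoRI site (GAATTC) starts at position 44.
EcoRI cuts after the first base of each site, so after position 44.
Linear molecule, 1 cut → 2 fragments:
  1–44 → 44 bp
  45–101 → 57 bp
Sorted largest to smallest: 57, 44 bp.

57, 44 bp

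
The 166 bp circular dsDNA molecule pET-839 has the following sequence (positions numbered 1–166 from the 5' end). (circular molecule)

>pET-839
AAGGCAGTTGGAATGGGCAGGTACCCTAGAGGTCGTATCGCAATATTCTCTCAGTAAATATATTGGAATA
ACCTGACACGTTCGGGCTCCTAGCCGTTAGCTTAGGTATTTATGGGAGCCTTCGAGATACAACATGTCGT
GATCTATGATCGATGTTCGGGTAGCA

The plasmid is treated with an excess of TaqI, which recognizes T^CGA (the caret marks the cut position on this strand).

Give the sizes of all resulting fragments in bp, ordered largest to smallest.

138, 28 bp

TaqI sites (TCGA) start at positions 122, 150.
TaqI cuts after the first base of each site, so after positions 122, 150.
Circular molecule, 2 cuts → 2 fragments:
  123–150 → 28 bp
  151–166 then 1–122 → 16 + 122 = 138 bp
Sorted largest to smallest: 138, 28 bp.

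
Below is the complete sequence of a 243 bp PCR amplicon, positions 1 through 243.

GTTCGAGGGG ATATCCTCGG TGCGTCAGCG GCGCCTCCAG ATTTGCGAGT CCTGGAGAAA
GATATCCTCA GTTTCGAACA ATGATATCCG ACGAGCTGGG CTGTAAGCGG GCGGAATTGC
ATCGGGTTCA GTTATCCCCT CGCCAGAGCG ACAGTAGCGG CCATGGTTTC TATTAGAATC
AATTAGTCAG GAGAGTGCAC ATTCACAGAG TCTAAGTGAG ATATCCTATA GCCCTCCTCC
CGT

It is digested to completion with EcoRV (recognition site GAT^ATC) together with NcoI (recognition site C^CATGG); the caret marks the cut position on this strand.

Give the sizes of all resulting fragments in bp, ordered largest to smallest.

EcoRV sites (GATATC) start at positions 10, 61, 83, 220.
EcoRV cuts after base 3 of each site, so after positions 12, 63, 85, 222.
The NcoI site (CCATGG) starts at position 161.
NcoI cuts after the first base of each site, so after position 161.
Combined cut positions: 12, 63, 85, 161, 222.
Linear molecule, 5 cuts → 6 fragments:
  1–12 → 12 bp
  13–63 → 51 bp
  64–85 → 22 bp
  86–161 → 76 bp
  162–222 → 61 bp
  223–243 → 21 bp
Sorted largest to smallest: 76, 61, 51, 22, 21, 12 bp.

76, 61, 51, 22, 21, 12 bp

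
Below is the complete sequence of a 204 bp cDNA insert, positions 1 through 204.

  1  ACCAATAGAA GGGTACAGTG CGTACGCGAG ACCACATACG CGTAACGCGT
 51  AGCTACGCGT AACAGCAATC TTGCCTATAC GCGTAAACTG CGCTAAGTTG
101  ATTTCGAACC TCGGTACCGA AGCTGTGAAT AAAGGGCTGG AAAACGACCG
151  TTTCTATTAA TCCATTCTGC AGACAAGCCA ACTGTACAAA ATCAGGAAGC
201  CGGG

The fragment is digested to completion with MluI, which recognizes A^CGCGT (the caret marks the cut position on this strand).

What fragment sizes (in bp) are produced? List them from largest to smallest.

125, 38, 24, 10, 7 bp

MluI sites (ACGCGT) start at positions 38, 45, 55, 79.
MluI cuts after the first base of each site, so after positions 38, 45, 55, 79.
Linear molecule, 4 cuts → 5 fragments:
  1–38 → 38 bp
  39–45 → 7 bp
  46–55 → 10 bp
  56–79 → 24 bp
  80–204 → 125 bp
Sorted largest to smallest: 125, 38, 24, 10, 7 bp.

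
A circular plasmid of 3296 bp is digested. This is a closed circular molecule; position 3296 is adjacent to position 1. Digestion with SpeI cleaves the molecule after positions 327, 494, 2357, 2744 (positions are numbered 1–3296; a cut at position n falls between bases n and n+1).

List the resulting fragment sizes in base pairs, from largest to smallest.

1863, 879, 387, 167 bp

Circular molecule, 4 cuts → 4 fragments:
  494 − 327 = 167 bp
  2357 − 494 = 1863 bp
  2744 − 2357 = 387 bp
  wrap: 3296 − 2744 + 327 = 879 bp
Sorted largest to smallest: 1863, 879, 387, 167 bp.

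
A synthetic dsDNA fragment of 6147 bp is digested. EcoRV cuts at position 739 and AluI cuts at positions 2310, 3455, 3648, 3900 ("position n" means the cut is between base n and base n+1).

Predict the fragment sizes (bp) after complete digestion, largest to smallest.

2247, 1571, 1145, 739, 252, 193 bp

Combined cut positions (sorted): 739, 2310, 3455, 3648, 3900.
Linear molecule, 5 cuts → 6 fragments:
  739 − 0 = 739 bp
  2310 − 739 = 1571 bp
  3455 − 2310 = 1145 bp
  3648 − 3455 = 193 bp
  3900 − 3648 = 252 bp
  6147 − 3900 = 2247 bp
Sorted largest to smallest: 2247, 1571, 1145, 739, 252, 193 bp.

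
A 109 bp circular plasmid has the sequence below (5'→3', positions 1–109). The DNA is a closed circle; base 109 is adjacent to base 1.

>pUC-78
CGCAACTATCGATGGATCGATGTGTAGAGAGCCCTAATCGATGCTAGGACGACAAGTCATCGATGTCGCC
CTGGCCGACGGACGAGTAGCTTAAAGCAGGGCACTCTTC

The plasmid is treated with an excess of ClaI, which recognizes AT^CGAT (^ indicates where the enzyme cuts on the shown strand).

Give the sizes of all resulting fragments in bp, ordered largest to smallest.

58, 22, 21, 8 bp

ClaI sites (ATCGAT) start at positions 8, 16, 37, 59.
ClaI cuts after base 2 of each site, so after positions 9, 17, 38, 60.
Circular molecule, 4 cuts → 4 fragments:
  10–17 → 8 bp
  18–38 → 21 bp
  39–60 → 22 bp
  61–109 then 1–9 → 49 + 9 = 58 bp
Sorted largest to smallest: 58, 22, 21, 8 bp.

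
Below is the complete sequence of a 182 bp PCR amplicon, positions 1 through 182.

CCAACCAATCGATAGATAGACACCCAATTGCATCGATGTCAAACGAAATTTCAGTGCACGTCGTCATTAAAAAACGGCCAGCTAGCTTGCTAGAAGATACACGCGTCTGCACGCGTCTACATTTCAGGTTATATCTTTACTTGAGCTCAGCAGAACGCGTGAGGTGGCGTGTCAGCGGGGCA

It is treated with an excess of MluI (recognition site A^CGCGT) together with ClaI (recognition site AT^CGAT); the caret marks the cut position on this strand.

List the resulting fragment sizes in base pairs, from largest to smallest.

68, 44, 27, 24, 10, 9 bp

MluI sites (ACGCGT) start at positions 101, 111, 155.
MluI cuts after the first base of each site, so after positions 101, 111, 155.
ClaI sites (ATCGAT) start at positions 8, 32.
ClaI cuts after base 2 of each site, so after positions 9, 33.
Combined cut positions: 9, 33, 101, 111, 155.
Linear molecule, 5 cuts → 6 fragments:
  1–9 → 9 bp
  10–33 → 24 bp
  34–101 → 68 bp
  102–111 → 10 bp
  112–155 → 44 bp
  156–182 → 27 bp
Sorted largest to smallest: 68, 44, 27, 24, 10, 9 bp.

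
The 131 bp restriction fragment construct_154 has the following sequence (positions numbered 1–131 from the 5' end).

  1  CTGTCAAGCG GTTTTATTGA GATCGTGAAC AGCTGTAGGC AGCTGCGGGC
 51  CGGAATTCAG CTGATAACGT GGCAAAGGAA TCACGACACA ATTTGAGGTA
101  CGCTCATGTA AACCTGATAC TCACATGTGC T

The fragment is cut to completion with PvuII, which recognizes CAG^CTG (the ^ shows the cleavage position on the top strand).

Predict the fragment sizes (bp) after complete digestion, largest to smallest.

PvuII sites (CAGCTG) start at positions 30, 40, 58.
PvuII cuts after base 3 of each site, so after positions 32, 42, 60.
Linear molecule, 3 cuts → 4 fragments:
  1–32 → 32 bp
  33–42 → 10 bp
  43–60 → 18 bp
  61–131 → 71 bp
Sorted largest to smallest: 71, 32, 18, 10 bp.

71, 32, 18, 10 bp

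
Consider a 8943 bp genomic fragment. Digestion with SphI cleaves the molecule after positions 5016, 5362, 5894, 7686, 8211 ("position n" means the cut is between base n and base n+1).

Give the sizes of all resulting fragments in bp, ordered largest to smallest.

5016, 1792, 732, 532, 525, 346 bp

Linear molecule, 5 cuts → 6 fragments:
  5016 − 0 = 5016 bp
  5362 − 5016 = 346 bp
  5894 − 5362 = 532 bp
  7686 − 5894 = 1792 bp
  8211 − 7686 = 525 bp
  8943 − 8211 = 732 bp
Sorted largest to smallest: 5016, 1792, 732, 532, 525, 346 bp.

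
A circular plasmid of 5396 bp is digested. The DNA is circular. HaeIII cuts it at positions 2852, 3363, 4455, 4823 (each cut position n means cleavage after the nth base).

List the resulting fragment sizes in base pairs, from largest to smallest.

Circular molecule, 4 cuts → 4 fragments:
  3363 − 2852 = 511 bp
  4455 − 3363 = 1092 bp
  4823 − 4455 = 368 bp
  wrap: 5396 − 4823 + 2852 = 3425 bp
Sorted largest to smallest: 3425, 1092, 511, 368 bp.

3425, 1092, 511, 368 bp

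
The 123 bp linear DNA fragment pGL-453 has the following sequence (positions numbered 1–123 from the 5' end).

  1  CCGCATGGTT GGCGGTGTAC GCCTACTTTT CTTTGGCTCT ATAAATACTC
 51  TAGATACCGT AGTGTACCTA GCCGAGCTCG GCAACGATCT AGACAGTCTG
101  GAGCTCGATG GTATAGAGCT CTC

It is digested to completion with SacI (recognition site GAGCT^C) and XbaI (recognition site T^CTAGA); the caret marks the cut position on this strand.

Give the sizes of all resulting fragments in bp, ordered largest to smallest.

SacI sites (GAGCTC) start at positions 74, 101, 116.
SacI cuts after base 5 of each site (before the last base), so after positions 78, 105, 120.
XbaI sites (TCTAGA) start at positions 49, 88.
XbaI cuts after the first base of each site, so after positions 49, 88.
Combined cut positions: 49, 78, 88, 105, 120.
Linear molecule, 5 cuts → 6 fragments:
  1–49 → 49 bp
  50–78 → 29 bp
  79–88 → 10 bp
  89–105 → 17 bp
  106–120 → 15 bp
  121–123 → 3 bp
Sorted largest to smallest: 49, 29, 17, 15, 10, 3 bp.

49, 29, 17, 15, 10, 3 bp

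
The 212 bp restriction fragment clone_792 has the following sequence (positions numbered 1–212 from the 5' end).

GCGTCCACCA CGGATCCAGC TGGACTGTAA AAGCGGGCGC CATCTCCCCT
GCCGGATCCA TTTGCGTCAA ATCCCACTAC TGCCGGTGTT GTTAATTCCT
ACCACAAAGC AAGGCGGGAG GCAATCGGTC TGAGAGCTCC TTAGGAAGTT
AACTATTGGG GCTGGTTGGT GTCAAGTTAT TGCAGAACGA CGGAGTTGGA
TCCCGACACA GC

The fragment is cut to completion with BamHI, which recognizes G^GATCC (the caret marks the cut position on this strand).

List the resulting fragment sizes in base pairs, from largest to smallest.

144, 42, 14, 12 bp

BamHI sites (GGATCC) start at positions 12, 54, 198.
BamHI cuts after the first base of each site, so after positions 12, 54, 198.
Linear molecule, 3 cuts → 4 fragments:
  1–12 → 12 bp
  13–54 → 42 bp
  55–198 → 144 bp
  199–212 → 14 bp
Sorted largest to smallest: 144, 42, 14, 12 bp.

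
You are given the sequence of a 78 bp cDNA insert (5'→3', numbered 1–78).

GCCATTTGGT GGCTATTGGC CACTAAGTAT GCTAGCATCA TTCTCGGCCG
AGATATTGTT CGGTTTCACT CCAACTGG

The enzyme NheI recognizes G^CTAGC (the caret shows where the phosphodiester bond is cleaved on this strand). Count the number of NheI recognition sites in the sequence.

1

GCTAGC occurs starting at position 31.
NheI cuts at 1 site.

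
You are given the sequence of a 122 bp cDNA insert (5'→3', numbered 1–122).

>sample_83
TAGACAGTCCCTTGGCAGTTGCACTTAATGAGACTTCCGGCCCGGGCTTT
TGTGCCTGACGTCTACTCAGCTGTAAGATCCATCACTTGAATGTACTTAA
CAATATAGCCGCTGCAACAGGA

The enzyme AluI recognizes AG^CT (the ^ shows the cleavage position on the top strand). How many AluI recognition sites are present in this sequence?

AGCT occurs starting at position 69.
AluI cuts at 1 site.

1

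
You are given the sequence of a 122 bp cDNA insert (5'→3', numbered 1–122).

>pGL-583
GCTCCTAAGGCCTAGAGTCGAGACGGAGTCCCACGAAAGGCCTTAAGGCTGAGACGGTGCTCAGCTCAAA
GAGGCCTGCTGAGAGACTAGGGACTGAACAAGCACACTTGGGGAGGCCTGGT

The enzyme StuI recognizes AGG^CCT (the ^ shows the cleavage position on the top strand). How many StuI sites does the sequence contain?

AGGCCT occurs starting at positions 8, 38, 72, 114.
StuI cuts at 4 sites.

4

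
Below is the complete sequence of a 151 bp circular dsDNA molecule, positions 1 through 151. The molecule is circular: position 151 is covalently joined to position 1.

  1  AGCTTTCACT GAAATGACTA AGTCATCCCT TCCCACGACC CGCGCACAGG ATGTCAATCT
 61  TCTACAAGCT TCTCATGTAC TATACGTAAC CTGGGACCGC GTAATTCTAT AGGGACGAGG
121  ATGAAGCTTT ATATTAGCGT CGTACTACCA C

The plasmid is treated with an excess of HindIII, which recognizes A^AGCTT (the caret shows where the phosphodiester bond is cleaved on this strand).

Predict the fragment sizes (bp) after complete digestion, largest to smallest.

HindIII sites (AAGCTT) start at positions 66, 124.
HindIII cuts after the first base of each site, so after positions 66, 124.
Circular molecule, 2 cuts → 2 fragments:
  67–124 → 58 bp
  125–151 then 1–66 → 27 + 66 = 93 bp
Sorted largest to smallest: 93, 58 bp.

93, 58 bp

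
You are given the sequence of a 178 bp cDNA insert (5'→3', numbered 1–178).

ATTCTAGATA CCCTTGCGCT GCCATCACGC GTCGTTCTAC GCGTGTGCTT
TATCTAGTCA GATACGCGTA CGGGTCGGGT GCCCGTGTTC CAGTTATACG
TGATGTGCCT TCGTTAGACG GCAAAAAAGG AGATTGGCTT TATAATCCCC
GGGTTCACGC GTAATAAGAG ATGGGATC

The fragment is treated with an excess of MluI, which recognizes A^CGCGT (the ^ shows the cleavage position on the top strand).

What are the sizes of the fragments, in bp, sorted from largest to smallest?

93, 27, 25, 21, 12 bp

MluI sites (ACGCGT) start at positions 27, 39, 64, 157.
MluI cuts after the first base of each site, so after positions 27, 39, 64, 157.
Linear molecule, 4 cuts → 5 fragments:
  1–27 → 27 bp
  28–39 → 12 bp
  40–64 → 25 bp
  65–157 → 93 bp
  158–178 → 21 bp
Sorted largest to smallest: 93, 27, 25, 21, 12 bp.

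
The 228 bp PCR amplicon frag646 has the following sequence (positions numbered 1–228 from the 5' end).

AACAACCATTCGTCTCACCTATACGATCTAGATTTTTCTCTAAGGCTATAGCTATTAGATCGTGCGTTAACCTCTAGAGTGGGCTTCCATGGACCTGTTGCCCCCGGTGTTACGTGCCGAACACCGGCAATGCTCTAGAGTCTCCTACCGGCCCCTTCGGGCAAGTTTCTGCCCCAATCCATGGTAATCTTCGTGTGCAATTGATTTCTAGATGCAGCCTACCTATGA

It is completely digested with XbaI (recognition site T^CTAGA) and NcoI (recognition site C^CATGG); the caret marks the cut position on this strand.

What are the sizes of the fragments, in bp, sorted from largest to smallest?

47, 46, 45, 28, 27, 21, 14 bp

XbaI sites (TCTAGA) start at positions 27, 73, 134, 207.
XbaI cuts after the first base of each site, so after positions 27, 73, 134, 207.
NcoI sites (CCATGG) start at positions 87, 179.
NcoI cuts after the first base of each site, so after positions 87, 179.
Combined cut positions: 27, 73, 87, 134, 179, 207.
Linear molecule, 6 cuts → 7 fragments:
  1–27 → 27 bp
  28–73 → 46 bp
  74–87 → 14 bp
  88–134 → 47 bp
  135–179 → 45 bp
  180–207 → 28 bp
  208–228 → 21 bp
Sorted largest to smallest: 47, 46, 45, 28, 27, 21, 14 bp.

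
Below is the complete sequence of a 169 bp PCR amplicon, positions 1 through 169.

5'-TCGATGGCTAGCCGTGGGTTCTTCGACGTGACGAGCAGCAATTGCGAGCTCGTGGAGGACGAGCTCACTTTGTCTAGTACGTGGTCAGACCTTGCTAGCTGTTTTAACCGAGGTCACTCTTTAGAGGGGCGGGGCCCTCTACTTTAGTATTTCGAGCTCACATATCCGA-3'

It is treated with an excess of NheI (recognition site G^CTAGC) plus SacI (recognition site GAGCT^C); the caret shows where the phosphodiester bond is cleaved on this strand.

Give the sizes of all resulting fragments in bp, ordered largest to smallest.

64, 43, 29, 15, 11, 7 bp

NheI sites (GCTAGC) start at positions 7, 94.
NheI cuts after the first base of each site, so after positions 7, 94.
SacI sites (GAGCTC) start at positions 46, 61, 154.
SacI cuts after base 5 of each site (before the last base), so after positions 50, 65, 158.
Combined cut positions: 7, 50, 65, 94, 158.
Linear molecule, 5 cuts → 6 fragments:
  1–7 → 7 bp
  8–50 → 43 bp
  51–65 → 15 bp
  66–94 → 29 bp
  95–158 → 64 bp
  159–169 → 11 bp
Sorted largest to smallest: 64, 43, 29, 15, 11, 7 bp.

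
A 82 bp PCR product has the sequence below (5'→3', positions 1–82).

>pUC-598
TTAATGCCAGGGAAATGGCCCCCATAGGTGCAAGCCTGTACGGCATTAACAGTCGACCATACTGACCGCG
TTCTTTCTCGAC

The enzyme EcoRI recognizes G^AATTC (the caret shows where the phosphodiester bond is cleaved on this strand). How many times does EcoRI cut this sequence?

0

No occurrence of GAATTC is present in the sequence.
EcoRI does not cut: 0 sites.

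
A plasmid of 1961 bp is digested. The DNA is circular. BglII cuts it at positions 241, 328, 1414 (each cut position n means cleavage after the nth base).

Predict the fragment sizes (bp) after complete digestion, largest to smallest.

1086, 788, 87 bp

Circular molecule, 3 cuts → 3 fragments:
  328 − 241 = 87 bp
  1414 − 328 = 1086 bp
  wrap: 1961 − 1414 + 241 = 788 bp
Sorted largest to smallest: 1086, 788, 87 bp.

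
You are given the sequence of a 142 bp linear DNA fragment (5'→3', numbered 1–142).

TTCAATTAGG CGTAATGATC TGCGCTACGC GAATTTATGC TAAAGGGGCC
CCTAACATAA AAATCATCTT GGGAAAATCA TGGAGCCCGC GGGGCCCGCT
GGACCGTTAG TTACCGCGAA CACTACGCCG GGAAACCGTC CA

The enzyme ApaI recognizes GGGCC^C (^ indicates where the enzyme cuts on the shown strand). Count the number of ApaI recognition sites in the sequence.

GGGCCC occurs starting at positions 46, 92.
ApaI cuts at 2 sites.

2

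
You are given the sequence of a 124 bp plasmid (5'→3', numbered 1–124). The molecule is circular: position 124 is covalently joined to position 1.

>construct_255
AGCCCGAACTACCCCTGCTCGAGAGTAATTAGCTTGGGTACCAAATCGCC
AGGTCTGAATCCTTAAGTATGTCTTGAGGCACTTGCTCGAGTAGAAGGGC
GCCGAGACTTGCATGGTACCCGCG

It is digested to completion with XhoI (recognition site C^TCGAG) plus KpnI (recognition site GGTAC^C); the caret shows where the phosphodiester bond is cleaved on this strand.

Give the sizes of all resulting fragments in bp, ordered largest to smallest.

45, 33, 23, 23 bp

XhoI sites (CTCGAG) start at positions 18, 86.
XhoI cuts after the first base of each site, so after positions 18, 86.
KpnI sites (GGTACC) start at positions 37, 115.
KpnI cuts after base 5 of each site (before the last base), so after positions 41, 119.
Combined cut positions: 18, 41, 86, 119.
Circular molecule, 4 cuts → 4 fragments:
  19–41 → 23 bp
  42–86 → 45 bp
  87–119 → 33 bp
  120–124 then 1–18 → 5 + 18 = 23 bp
Sorted largest to smallest: 45, 33, 23, 23 bp.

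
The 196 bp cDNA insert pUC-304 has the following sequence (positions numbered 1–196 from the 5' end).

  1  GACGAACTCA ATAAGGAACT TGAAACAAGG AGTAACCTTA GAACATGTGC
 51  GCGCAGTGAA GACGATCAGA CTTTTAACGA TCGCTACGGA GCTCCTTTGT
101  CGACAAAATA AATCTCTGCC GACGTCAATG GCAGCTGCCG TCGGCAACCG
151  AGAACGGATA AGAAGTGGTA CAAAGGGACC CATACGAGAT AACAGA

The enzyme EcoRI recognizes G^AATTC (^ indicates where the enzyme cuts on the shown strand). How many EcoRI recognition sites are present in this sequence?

0

No occurrence of GAATTC is present in the sequence.
EcoRI does not cut: 0 sites.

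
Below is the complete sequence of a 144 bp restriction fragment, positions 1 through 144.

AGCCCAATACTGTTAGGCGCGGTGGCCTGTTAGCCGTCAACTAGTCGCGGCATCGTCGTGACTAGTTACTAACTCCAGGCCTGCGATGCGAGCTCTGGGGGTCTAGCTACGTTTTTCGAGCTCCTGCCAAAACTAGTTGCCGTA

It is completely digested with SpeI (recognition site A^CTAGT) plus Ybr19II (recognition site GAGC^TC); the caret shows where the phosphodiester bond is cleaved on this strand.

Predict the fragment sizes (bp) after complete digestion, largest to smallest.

SpeI sites (ACTAGT) start at positions 40, 61, 132.
SpeI cuts after the first base of each site, so after positions 40, 61, 132.
Ybr19II sites (GAGCTC) start at positions 90, 118.
Ybr19II cuts after base 4 of each site, so after positions 93, 121.
Combined cut positions: 40, 61, 93, 121, 132.
Linear molecule, 5 cuts → 6 fragments:
  1–40 → 40 bp
  41–61 → 21 bp
  62–93 → 32 bp
  94–121 → 28 bp
  122–132 → 11 bp
  133–144 → 12 bp
Sorted largest to smallest: 40, 32, 28, 21, 12, 11 bp.

40, 32, 28, 21, 12, 11 bp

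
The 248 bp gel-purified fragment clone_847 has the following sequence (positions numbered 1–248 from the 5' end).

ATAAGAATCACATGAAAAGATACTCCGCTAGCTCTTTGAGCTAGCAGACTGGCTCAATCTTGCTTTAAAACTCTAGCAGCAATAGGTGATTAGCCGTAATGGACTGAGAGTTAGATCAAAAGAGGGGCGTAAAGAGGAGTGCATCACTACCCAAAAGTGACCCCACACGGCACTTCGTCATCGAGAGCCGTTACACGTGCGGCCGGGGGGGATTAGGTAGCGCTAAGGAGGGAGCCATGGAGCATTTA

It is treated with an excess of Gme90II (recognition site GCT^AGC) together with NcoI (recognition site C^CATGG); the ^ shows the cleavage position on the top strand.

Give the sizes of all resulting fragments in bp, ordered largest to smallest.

193, 29, 13, 13 bp

Gme90II sites (GCTAGC) start at positions 27, 40.
Gme90II cuts after base 3 of each site, so after positions 29, 42.
The NcoI site (CCATGG) starts at position 235.
NcoI cuts after the first base of each site, so after position 235.
Combined cut positions: 29, 42, 235.
Linear molecule, 3 cuts → 4 fragments:
  1–29 → 29 bp
  30–42 → 13 bp
  43–235 → 193 bp
  236–248 → 13 bp
Sorted largest to smallest: 193, 29, 13, 13 bp.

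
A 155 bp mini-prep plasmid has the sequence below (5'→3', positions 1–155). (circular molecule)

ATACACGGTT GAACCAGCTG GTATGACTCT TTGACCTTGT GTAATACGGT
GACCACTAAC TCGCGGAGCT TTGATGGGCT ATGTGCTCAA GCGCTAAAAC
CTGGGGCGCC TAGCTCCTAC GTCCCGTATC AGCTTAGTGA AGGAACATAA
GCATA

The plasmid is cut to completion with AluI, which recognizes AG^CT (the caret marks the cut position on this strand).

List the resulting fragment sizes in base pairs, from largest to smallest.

51, 45, 40, 19 bp

AluI sites (AGCT) start at positions 16, 67, 112, 131.
AluI cuts after base 2 of each site, so after positions 17, 68, 113, 132.
Circular molecule, 4 cuts → 4 fragments:
  18–68 → 51 bp
  69–113 → 45 bp
  114–132 → 19 bp
  133–155 then 1–17 → 23 + 17 = 40 bp
Sorted largest to smallest: 51, 45, 40, 19 bp.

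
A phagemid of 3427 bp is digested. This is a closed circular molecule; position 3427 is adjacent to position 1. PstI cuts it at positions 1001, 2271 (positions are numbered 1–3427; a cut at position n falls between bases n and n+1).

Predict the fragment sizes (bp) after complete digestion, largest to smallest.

2157, 1270 bp

Circular molecule, 2 cuts → 2 fragments:
  2271 − 1001 = 1270 bp
  wrap: 3427 − 2271 + 1001 = 2157 bp
Sorted largest to smallest: 2157, 1270 bp.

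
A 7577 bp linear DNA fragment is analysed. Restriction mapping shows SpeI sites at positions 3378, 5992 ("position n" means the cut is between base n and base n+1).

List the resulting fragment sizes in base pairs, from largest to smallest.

3378, 2614, 1585 bp

Linear molecule, 2 cuts → 3 fragments:
  3378 − 0 = 3378 bp
  5992 − 3378 = 2614 bp
  7577 − 5992 = 1585 bp
Sorted largest to smallest: 3378, 2614, 1585 bp.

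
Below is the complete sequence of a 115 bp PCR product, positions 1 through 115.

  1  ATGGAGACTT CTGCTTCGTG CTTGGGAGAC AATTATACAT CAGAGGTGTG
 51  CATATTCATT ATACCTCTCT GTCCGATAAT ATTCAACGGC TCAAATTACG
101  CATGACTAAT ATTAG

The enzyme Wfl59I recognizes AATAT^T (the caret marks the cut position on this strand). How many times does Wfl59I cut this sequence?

2

AATATT occurs starting at positions 78, 108.
Wfl59I cuts at 2 sites.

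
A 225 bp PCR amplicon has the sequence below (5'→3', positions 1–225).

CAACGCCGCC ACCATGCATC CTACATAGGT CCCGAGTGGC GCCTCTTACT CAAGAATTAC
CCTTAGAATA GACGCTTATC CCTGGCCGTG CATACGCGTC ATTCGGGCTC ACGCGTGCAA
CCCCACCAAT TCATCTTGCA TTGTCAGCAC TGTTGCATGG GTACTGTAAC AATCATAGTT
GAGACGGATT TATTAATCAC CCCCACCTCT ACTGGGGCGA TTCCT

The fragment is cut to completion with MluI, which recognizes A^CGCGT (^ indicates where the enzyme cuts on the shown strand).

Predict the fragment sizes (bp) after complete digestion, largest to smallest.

114, 94, 17 bp

MluI sites (ACGCGT) start at positions 94, 111.
MluI cuts after the first base of each site, so after positions 94, 111.
Linear molecule, 2 cuts → 3 fragments:
  1–94 → 94 bp
  95–111 → 17 bp
  112–225 → 114 bp
Sorted largest to smallest: 114, 94, 17 bp.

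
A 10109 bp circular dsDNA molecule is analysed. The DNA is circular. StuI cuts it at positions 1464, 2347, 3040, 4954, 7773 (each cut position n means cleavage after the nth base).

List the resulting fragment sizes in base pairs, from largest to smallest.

Circular molecule, 5 cuts → 5 fragments:
  2347 − 1464 = 883 bp
  3040 − 2347 = 693 bp
  4954 − 3040 = 1914 bp
  7773 − 4954 = 2819 bp
  wrap: 10109 − 7773 + 1464 = 3800 bp
Sorted largest to smallest: 3800, 2819, 1914, 883, 693 bp.

3800, 2819, 1914, 883, 693 bp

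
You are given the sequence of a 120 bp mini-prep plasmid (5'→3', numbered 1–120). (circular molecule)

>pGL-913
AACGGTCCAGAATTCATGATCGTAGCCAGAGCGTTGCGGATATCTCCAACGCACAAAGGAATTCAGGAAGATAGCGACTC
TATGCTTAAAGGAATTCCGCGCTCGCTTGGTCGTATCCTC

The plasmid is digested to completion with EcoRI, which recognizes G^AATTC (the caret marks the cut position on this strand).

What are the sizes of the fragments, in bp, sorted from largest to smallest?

49, 38, 33 bp

EcoRI sites (GAATTC) start at positions 10, 59, 92.
EcoRI cuts after the first base of each site, so after positions 10, 59, 92.
Circular molecule, 3 cuts → 3 fragments:
  11–59 → 49 bp
  60–92 → 33 bp
  93–120 then 1–10 → 28 + 10 = 38 bp
Sorted largest to smallest: 49, 38, 33 bp.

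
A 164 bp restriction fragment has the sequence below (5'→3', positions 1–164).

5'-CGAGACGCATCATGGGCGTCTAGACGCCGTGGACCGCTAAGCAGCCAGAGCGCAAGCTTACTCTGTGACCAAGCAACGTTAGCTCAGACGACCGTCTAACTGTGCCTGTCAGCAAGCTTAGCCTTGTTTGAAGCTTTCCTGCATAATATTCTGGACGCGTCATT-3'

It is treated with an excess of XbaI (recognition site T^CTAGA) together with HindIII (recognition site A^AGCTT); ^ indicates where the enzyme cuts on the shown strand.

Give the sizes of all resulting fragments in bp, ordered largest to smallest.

The XbaI site (TCTAGA) starts at position 19.
XbaI cuts after the first base of each site, so after position 19.
HindIII sites (AAGCTT) start at positions 54, 114, 131.
HindIII cuts after the first base of each site, so after positions 54, 114, 131.
Combined cut positions: 19, 54, 114, 131.
Linear molecule, 4 cuts → 5 fragments:
  1–19 → 19 bp
  20–54 → 35 bp
  55–114 → 60 bp
  115–131 → 17 bp
  132–164 → 33 bp
Sorted largest to smallest: 60, 35, 33, 19, 17 bp.

60, 35, 33, 19, 17 bp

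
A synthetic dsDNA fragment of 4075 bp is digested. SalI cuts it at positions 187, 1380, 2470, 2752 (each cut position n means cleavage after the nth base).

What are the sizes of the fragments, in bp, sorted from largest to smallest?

1323, 1193, 1090, 282, 187 bp

Linear molecule, 4 cuts → 5 fragments:
  187 − 0 = 187 bp
  1380 − 187 = 1193 bp
  2470 − 1380 = 1090 bp
  2752 − 2470 = 282 bp
  4075 − 2752 = 1323 bp
Sorted largest to smallest: 1323, 1193, 1090, 282, 187 bp.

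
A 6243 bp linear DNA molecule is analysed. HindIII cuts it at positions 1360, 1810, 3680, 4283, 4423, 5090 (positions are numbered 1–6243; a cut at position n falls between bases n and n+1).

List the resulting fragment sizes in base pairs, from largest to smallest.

Linear molecule, 6 cuts → 7 fragments:
  1360 − 0 = 1360 bp
  1810 − 1360 = 450 bp
  3680 − 1810 = 1870 bp
  4283 − 3680 = 603 bp
  4423 − 4283 = 140 bp
  5090 − 4423 = 667 bp
  6243 − 5090 = 1153 bp
Sorted largest to smallest: 1870, 1360, 1153, 667, 603, 450, 140 bp.

1870, 1360, 1153, 667, 603, 450, 140 bp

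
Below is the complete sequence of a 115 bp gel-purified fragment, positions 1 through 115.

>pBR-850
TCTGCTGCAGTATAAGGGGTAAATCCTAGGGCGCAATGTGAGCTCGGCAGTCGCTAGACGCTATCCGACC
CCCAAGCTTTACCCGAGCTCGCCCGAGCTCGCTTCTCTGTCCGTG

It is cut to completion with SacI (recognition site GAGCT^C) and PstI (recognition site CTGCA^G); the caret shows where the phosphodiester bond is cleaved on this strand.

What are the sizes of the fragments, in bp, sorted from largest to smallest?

SacI sites (GAGCTC) start at positions 40, 85, 95.
SacI cuts after base 5 of each site (before the last base), so after positions 44, 89, 99.
The PstI site (CTGCAG) starts at position 5.
PstI cuts after base 5 of each site (before the last base), so after position 9.
Combined cut positions: 9, 44, 89, 99.
Linear molecule, 4 cuts → 5 fragments:
  1–9 → 9 bp
  10–44 → 35 bp
  45–89 → 45 bp
  90–99 → 10 bp
  100–115 → 16 bp
Sorted largest to smallest: 45, 35, 16, 10, 9 bp.

45, 35, 16, 10, 9 bp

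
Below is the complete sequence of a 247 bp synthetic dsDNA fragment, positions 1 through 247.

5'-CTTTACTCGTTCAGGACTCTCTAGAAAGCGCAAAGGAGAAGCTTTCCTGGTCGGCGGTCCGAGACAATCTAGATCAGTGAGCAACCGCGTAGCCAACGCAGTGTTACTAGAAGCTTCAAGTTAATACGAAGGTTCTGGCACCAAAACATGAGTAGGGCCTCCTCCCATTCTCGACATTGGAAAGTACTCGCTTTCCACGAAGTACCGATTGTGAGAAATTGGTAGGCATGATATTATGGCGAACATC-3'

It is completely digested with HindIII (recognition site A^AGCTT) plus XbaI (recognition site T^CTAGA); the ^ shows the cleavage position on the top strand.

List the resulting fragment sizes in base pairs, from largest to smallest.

136, 43, 29, 20, 19 bp

HindIII sites (AAGCTT) start at positions 39, 111.
HindIII cuts after the first base of each site, so after positions 39, 111.
XbaI sites (TCTAGA) start at positions 20, 68.
XbaI cuts after the first base of each site, so after positions 20, 68.
Combined cut positions: 20, 39, 68, 111.
Linear molecule, 4 cuts → 5 fragments:
  1–20 → 20 bp
  21–39 → 19 bp
  40–68 → 29 bp
  69–111 → 43 bp
  112–247 → 136 bp
Sorted largest to smallest: 136, 43, 29, 20, 19 bp.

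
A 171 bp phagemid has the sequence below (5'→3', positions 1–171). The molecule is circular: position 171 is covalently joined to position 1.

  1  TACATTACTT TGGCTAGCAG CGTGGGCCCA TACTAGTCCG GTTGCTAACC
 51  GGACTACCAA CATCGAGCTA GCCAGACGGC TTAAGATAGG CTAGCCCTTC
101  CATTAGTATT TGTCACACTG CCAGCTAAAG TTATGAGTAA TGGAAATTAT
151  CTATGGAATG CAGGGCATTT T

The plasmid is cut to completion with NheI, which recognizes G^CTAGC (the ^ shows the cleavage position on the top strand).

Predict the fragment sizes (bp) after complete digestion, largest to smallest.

NheI sites (GCTAGC) start at positions 13, 67, 90.
NheI cuts after the first base of each site, so after positions 13, 67, 90.
Circular molecule, 3 cuts → 3 fragments:
  14–67 → 54 bp
  68–90 → 23 bp
  91–171 then 1–13 → 81 + 13 = 94 bp
Sorted largest to smallest: 94, 54, 23 bp.

94, 54, 23 bp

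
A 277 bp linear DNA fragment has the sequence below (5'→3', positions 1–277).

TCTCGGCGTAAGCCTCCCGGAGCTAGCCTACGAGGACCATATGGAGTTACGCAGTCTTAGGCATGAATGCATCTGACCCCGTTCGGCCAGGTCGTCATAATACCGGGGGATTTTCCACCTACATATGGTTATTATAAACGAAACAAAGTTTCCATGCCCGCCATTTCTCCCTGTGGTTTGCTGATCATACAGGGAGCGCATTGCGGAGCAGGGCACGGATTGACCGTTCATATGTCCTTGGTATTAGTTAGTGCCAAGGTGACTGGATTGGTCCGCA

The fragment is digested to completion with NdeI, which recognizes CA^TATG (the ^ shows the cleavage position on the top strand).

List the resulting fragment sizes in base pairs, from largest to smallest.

NdeI sites (CATATG) start at positions 38, 122, 229.
NdeI cuts after base 2 of each site, so after positions 39, 123, 230.
Linear molecule, 3 cuts → 4 fragments:
  1–39 → 39 bp
  40–123 → 84 bp
  124–230 → 107 bp
  231–277 → 47 bp
Sorted largest to smallest: 107, 84, 47, 39 bp.

107, 84, 47, 39 bp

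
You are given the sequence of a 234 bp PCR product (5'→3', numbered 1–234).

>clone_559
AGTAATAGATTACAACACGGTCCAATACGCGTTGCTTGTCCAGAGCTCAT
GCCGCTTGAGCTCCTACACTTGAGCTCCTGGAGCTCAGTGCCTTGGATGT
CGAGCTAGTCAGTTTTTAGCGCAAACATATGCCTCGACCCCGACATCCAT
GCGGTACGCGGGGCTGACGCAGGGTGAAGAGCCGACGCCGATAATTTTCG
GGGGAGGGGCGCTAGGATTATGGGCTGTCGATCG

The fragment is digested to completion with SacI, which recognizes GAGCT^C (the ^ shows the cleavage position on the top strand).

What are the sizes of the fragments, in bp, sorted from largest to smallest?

149, 47, 15, 14, 9 bp

SacI sites (GAGCTC) start at positions 43, 58, 72, 81.
SacI cuts after base 5 of each site (before the last base), so after positions 47, 62, 76, 85.
Linear molecule, 4 cuts → 5 fragments:
  1–47 → 47 bp
  48–62 → 15 bp
  63–76 → 14 bp
  77–85 → 9 bp
  86–234 → 149 bp
Sorted largest to smallest: 149, 47, 15, 14, 9 bp.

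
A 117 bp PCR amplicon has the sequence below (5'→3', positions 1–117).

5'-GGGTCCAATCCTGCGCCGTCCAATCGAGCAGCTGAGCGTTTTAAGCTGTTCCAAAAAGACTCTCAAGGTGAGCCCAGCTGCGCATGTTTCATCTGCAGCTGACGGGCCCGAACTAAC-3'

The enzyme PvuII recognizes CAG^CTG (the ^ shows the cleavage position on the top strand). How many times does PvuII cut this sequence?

CAGCTG occurs starting at positions 29, 75, 96.
PvuII cuts at 3 sites.

3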